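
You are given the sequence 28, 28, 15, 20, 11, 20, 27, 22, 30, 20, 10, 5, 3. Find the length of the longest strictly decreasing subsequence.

7

Negate each value so 'decreasing' becomes 'increasing', then run patience tails on the negated sequence:
-28 → extends → [-28]
-28 → already a tail → [-28]
-15 → extends → [-28, -15]
-20 → replaces -15 → [-28, -20]
-11 → extends → [-28, -20, -11]
-20 → already a tail → [-28, -20, -11]
-27 → replaces -20 → [-28, -27, -11]
-22 → replaces -11 → [-28, -27, -22]
-30 → replaces -28 → [-30, -27, -22]
-20 → extends → [-30, -27, -22, -20]
-10 → extends → [-30, -27, -22, -20, -10]
-5 → extends → [-30, -27, -22, -20, -10, -5]
-3 → extends → [-30, -27, -22, -20, -10, -5, -3]
Seven tails, so the longest strictly decreasing subsequence of the original has length 7.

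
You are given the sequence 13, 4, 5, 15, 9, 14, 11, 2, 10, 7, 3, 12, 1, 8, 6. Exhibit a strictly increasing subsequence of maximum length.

Patience tails give the LIS length; then backtrack through the dp parents:
13 → extends → [13]
4 → replaces 13 → [4]
5 → extends → [4, 5]
15 → extends → [4, 5, 15]
9 → replaces 15 → [4, 5, 9]
14 → extends → [4, 5, 9, 14]
11 → replaces 14 → [4, 5, 9, 11]
2 → replaces 4 → [2, 5, 9, 11]
10 → replaces 11 → [2, 5, 9, 10]
7 → replaces 9 → [2, 5, 7, 10]
3 → replaces 5 → [2, 3, 7, 10]
12 → extends → [2, 3, 7, 10, 12]
1 → replaces 2 → [1, 3, 7, 10, 12]
8 → replaces 10 → [1, 3, 7, 8, 12]
6 → replaces 7 → [1, 3, 6, 8, 12]
Length 5; one witness is 4, 5, 9, 11, 12.

4, 5, 9, 11, 12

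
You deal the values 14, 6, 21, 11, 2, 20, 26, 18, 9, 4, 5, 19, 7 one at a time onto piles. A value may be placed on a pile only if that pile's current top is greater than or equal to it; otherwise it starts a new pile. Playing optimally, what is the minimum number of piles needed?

Place each on the leftmost legal pile:
14 → new pile 1 (tops now [14])
6 → pile 1 (tops now [6])
21 → new pile 2 (tops now [6, 21])
11 → pile 2 (tops now [6, 11])
2 → pile 1 (tops now [2, 11])
20 → new pile 3 (tops now [2, 11, 20])
26 → new pile 4 (tops now [2, 11, 20, 26])
18 → pile 3 (tops now [2, 11, 18, 26])
9 → pile 2 (tops now [2, 9, 18, 26])
4 → pile 2 (tops now [2, 4, 18, 26])
5 → pile 3 (tops now [2, 4, 5, 26])
19 → pile 4 (tops now [2, 4, 5, 19])
7 → pile 4 (tops now [2, 4, 5, 7])
Four piles.

4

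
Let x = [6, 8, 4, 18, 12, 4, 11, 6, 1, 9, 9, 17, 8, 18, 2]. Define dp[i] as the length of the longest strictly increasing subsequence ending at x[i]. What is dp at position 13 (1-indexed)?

3

dp[i] = 1 + max{dp[j] : j<i, x[j]<x[i]} (or 1 if no such j):
i:      1  2  3  4  5  6  7  8  9 10 11 12 13 14 15
x[i]:   6  8  4 18 12  4 11  6  1  9  9 17  8 18  2
dp:     1  2  1  3  3  1  3  2  1  3  3  4  3  5  2
At index 13 the value is 3.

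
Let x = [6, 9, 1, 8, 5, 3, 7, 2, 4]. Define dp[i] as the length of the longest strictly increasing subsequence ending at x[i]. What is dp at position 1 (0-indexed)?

2

dp[i] = 1 + max{dp[j] : j<i, x[j]<x[i]} (or 1 if no such j):
i:     0 1 2 3 4 5 6 7 8
x[i]:  6 9 1 8 5 3 7 2 4
dp:    1 2 1 2 2 2 3 2 3
At index 1 the value is 2.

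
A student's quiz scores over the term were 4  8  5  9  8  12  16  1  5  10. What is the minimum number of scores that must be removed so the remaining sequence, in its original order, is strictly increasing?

5

Fewest deletions = n − (longest strictly increasing subsequence).
Patience tails:
4 → extends → [4]
8 → extends → [4, 8]
5 → replaces 8 → [4, 5]
9 → extends → [4, 5, 9]
8 → replaces 9 → [4, 5, 8]
12 → extends → [4, 5, 8, 12]
16 → extends → [4, 5, 8, 12, 16]
1 → replaces 4 → [1, 5, 8, 12, 16]
5 → already a tail → [1, 5, 8, 12, 16]
10 → replaces 12 → [1, 5, 8, 10, 16]
Longest strictly increasing subsequence has length 5, so deletions = 10 − 5 = 5.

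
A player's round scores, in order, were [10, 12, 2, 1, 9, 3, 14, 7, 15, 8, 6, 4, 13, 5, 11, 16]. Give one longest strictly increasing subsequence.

2, 3, 7, 8, 13, 16

Patience tails give the LIS length; then backtrack through the dp parents:
10 → extends → [10]
12 → extends → [10, 12]
2 → replaces 10 → [2, 12]
1 → replaces 2 → [1, 12]
9 → replaces 12 → [1, 9]
3 → replaces 9 → [1, 3]
14 → extends → [1, 3, 14]
7 → replaces 14 → [1, 3, 7]
15 → extends → [1, 3, 7, 15]
8 → replaces 15 → [1, 3, 7, 8]
6 → replaces 7 → [1, 3, 6, 8]
4 → replaces 6 → [1, 3, 4, 8]
13 → extends → [1, 3, 4, 8, 13]
5 → replaces 8 → [1, 3, 4, 5, 13]
11 → replaces 13 → [1, 3, 4, 5, 11]
16 → extends → [1, 3, 4, 5, 11, 16]
Length 6; one witness is 2, 3, 7, 8, 13, 16.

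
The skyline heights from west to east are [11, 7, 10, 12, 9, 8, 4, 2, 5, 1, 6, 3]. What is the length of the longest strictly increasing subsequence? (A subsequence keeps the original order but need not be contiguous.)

3

Track the smallest tail for each achievable length (strict):
11 → extends → [11]
7 → replaces 11 → [7]
10 → extends → [7, 10]
12 → extends → [7, 10, 12]
9 → replaces 10 → [7, 9, 12]
8 → replaces 9 → [7, 8, 12]
4 → replaces 7 → [4, 8, 12]
2 → replaces 4 → [2, 8, 12]
5 → replaces 8 → [2, 5, 12]
1 → replaces 2 → [1, 5, 12]
6 → replaces 12 → [1, 5, 6]
3 → replaces 5 → [1, 3, 6]
Three tails, so the longest strictly increasing subsequence has length 3 (e.g. 7, 10, 12).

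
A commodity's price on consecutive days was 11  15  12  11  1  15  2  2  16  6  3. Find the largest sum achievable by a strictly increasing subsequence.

54

Let S[i] be the best sum of a strictly increasing subsequence ending at i:
i:      1  2  3  4  5  6  7  8  9 10 11
a[i]:  11 15 12 11  1 15  2  2 16  6  3
S:     11 26 23 11  1 38  3  3 54  9  6
Maximum is 54 (e.g. 11 + 12 + 15 + 16).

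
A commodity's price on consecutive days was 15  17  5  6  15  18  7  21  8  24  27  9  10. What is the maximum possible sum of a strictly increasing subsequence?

Let S[i] be the best sum of a strictly increasing subsequence ending at i:
i:       1   2   3   4   5   6   7   8   9  10  11  12  13
a[i]:   15  17   5   6  15  18   7  21   8  24  27   9  10
S:      15  32   5  11  26  50  18  71  26  95 122  35  45
Maximum is 122 (e.g. 15 + 17 + 18 + 21 + 24 + 27).

122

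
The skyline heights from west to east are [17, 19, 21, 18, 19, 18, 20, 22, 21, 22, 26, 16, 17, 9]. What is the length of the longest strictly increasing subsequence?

Let dp[i] be the length of the longest such subsequence ending at index i:
i:      1  2  3  4  5  6  7  8  9 10 11 12 13 14
a[i]:  17 19 21 18 19 18 20 22 21 22 26 16 17  9
dp:     1  2  3  2  3  2  4  5  5  6  7  1  2  1
Maximum dp value is 7.

7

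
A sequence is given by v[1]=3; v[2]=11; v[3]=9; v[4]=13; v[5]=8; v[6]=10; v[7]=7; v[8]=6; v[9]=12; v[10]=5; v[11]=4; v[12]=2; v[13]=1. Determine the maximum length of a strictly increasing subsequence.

4

Let dp[i] be the length of the longest such subsequence ending at index i:
i:      1  2  3  4  5  6  7  8  9 10 11 12 13
v[i]:   3 11  9 13  8 10  7  6 12  5  4  2  1
dp:     1  2  2  3  2  3  2  2  4  2  2  1  1
Maximum dp value is 4.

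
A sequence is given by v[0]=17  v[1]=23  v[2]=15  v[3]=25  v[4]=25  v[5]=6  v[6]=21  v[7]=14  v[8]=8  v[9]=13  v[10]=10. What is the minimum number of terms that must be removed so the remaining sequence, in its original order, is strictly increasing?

8

Fewest deletions = n − (longest strictly increasing subsequence).
i:      0  1  2  3  4  5  6  7  8  9 10
v[i]:  17 23 15 25 25  6 21 14  8 13 10
dp:     1  2  1  3  3  1  2  2  2  3  3
max dp = 3, so deletions = 11 − 3 = 8.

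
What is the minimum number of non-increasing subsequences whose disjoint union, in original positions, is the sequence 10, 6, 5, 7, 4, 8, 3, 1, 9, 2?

4

Place each on the leftmost legal pile:
10 → new pile 1 (tops now [10])
6 → pile 1 (tops now [6])
5 → pile 1 (tops now [5])
7 → new pile 2 (tops now [5, 7])
4 → pile 1 (tops now [4, 7])
8 → new pile 3 (tops now [4, 7, 8])
3 → pile 1 (tops now [3, 7, 8])
1 → pile 1 (tops now [1, 7, 8])
9 → new pile 4 (tops now [1, 7, 8, 9])
2 → pile 2 (tops now [1, 2, 8, 9])
Four piles.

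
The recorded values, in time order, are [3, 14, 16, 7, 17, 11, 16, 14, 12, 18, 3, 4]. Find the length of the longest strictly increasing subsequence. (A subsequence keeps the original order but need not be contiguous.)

Let dp[i] be the length of the longest such subsequence ending at index i:
i:      1  2  3  4  5  6  7  8  9 10 11 12
a[i]:   3 14 16  7 17 11 16 14 12 18  3  4
dp:     1  2  3  2  4  3  4  4  4  5  1  2
Maximum dp value is 5.

5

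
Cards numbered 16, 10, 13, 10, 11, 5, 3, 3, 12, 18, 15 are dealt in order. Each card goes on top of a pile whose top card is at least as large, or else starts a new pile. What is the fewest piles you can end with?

4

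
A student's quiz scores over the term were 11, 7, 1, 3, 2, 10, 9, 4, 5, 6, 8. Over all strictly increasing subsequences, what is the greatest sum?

Let S[i] be the best sum of a strictly increasing subsequence ending at i:
i:      1  2  3  4  5  6  7  8  9 10 11
a[i]:  11  7  1  3  2 10  9  4  5  6  8
S:     11  7  1  4  3 17 16  8 13 19 27
Maximum is 27 (e.g. 1 + 3 + 4 + 5 + 6 + 8).

27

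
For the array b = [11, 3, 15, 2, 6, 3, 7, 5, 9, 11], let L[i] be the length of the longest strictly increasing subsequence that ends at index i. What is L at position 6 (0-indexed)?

dp[i] = 1 + max{dp[j] : j<i, b[j]<b[i]} (or 1 if no such j):
i:      0  1  2  3  4  5  6  7  8  9
b[i]:  11  3 15  2  6  3  7  5  9 11
dp:     1  1  2  1  2  2  3  3  4  5
At index 6 the value is 3.

3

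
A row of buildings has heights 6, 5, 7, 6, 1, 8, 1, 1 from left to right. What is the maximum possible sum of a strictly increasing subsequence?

Let S[i] be the best sum of a strictly increasing subsequence ending at i:
i:      1  2  3  4  5  6  7  8
a[i]:   6  5  7  6  1  8  1  1
S:      6  5 13 11  1 21  1  1
Maximum is 21 (e.g. 6 + 7 + 8).

21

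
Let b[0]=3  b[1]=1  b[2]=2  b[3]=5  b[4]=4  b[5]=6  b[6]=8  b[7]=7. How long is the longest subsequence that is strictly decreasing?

Negate each value so 'decreasing' becomes 'increasing', then run patience tails on the negated sequence:
-3 → extends → [-3]
-1 → extends → [-3, -1]
-2 → replaces -1 → [-3, -2]
-5 → replaces -3 → [-5, -2]
-4 → replaces -2 → [-5, -4]
-6 → replaces -5 → [-6, -4]
-8 → replaces -6 → [-8, -4]
-7 → replaces -4 → [-8, -7]
Two tails, so the longest strictly decreasing subsequence of the original has length 2.

2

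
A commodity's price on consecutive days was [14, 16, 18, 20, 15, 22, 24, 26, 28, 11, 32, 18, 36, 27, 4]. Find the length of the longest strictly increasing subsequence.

10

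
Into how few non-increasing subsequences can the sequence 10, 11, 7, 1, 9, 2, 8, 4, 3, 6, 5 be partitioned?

4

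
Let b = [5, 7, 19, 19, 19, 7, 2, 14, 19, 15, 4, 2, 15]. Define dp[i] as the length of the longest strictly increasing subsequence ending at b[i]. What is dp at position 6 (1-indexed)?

dp[i] = 1 + max{dp[j] : j<i, b[j]<b[i]} (or 1 if no such j):
i:      1  2  3  4  5  6  7  8  9 10 11 12 13
b[i]:   5  7 19 19 19  7  2 14 19 15  4  2 15
dp:     1  2  3  3  3  2  1  3  4  4  2  1  4
At index 6 the value is 2.

2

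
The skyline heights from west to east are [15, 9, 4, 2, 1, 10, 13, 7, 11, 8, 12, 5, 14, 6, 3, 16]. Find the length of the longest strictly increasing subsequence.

6

Let dp[i] be the length of the longest such subsequence ending at index i:
i:      1  2  3  4  5  6  7  8  9 10 11 12 13 14 15 16
a[i]:  15  9  4  2  1 10 13  7 11  8 12  5 14  6  3 16
dp:     1  1  1  1  1  2  3  2  3  3  4  2  5  3  2  6
Maximum dp value is 6.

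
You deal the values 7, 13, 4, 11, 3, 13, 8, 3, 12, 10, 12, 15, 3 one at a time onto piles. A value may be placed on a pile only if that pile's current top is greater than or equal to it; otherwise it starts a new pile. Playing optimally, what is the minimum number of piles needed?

Place each on the leftmost legal pile:
7 → new pile 1 (tops now [7])
13 → new pile 2 (tops now [7, 13])
4 → pile 1 (tops now [4, 13])
11 → pile 2 (tops now [4, 11])
3 → pile 1 (tops now [3, 11])
13 → new pile 3 (tops now [3, 11, 13])
8 → pile 2 (tops now [3, 8, 13])
3 → pile 1 (tops now [3, 8, 13])
12 → pile 3 (tops now [3, 8, 12])
10 → pile 3 (tops now [3, 8, 10])
12 → new pile 4 (tops now [3, 8, 10, 12])
15 → new pile 5 (tops now [3, 8, 10, 12, 15])
3 → pile 1 (tops now [3, 8, 10, 12, 15])
Five piles.

5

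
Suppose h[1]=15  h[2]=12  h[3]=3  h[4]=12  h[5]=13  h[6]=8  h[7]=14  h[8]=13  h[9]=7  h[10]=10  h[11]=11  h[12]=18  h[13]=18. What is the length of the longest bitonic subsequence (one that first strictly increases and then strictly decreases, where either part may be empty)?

inc[i] = longest strictly increasing subsequence ending at i; dec[i] = longest strictly decreasing subsequence starting at i:
i:      1  2  3  4  5  6  7  8  9 10 11 12 13
h[i]:  15 12  3 12 13  8 14 13  7 10 11 18 18
inc:    1  1  1  2  3  2  4  3  2  3  4  5  5
dec:    4  3  1  3  3  2  3  2  1  1  1  1  1
Best peak at i=7 (value 14): inc=4, dec=3, length 4+3−1 = 6.

6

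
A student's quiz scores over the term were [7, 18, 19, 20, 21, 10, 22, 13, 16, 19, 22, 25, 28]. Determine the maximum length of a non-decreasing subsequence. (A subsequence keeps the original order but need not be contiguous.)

Track the smallest tail for each achievable length (allowing ties):
7 → extends → [7]
18 → extends → [7, 18]
19 → extends → [7, 18, 19]
20 → extends → [7, 18, 19, 20]
21 → extends → [7, 18, 19, 20, 21]
10 → replaces 18 → [7, 10, 19, 20, 21]
22 → extends → [7, 10, 19, 20, 21, 22]
13 → replaces 19 → [7, 10, 13, 20, 21, 22]
16 → replaces 20 → [7, 10, 13, 16, 21, 22]
19 → replaces 21 → [7, 10, 13, 16, 19, 22]
22 → extends → [7, 10, 13, 16, 19, 22, 22]
25 → extends → [7, 10, 13, 16, 19, 22, 22, 25]
28 → extends → [7, 10, 13, 16, 19, 22, 22, 25, 28]
Nine tails, so the longest non-decreasing subsequence has length 9 (e.g. 7, 18, 19, 20, 21, 22, 22, 25, 28).

9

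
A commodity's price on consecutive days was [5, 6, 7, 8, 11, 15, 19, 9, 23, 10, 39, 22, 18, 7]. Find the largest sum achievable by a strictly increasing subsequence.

Let S[i] be the best sum of a strictly increasing subsequence ending at i:
i:       1   2   3   4   5   6   7   8   9  10  11  12  13  14
a[i]:    5   6   7   8  11  15  19   9  23  10  39  22  18   7
S:       5  11  18  26  37  52  71  35  94  45 133  93  70  18
Maximum is 133 (e.g. 5 + 6 + 7 + 8 + 11 + 15 + 19 + 23 + 39).

133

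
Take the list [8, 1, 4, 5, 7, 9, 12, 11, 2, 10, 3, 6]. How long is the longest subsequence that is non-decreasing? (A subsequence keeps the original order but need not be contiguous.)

6

Track the smallest tail for each achievable length (allowing ties):
8 → extends → [8]
1 → replaces 8 → [1]
4 → extends → [1, 4]
5 → extends → [1, 4, 5]
7 → extends → [1, 4, 5, 7]
9 → extends → [1, 4, 5, 7, 9]
12 → extends → [1, 4, 5, 7, 9, 12]
11 → replaces 12 → [1, 4, 5, 7, 9, 11]
2 → replaces 4 → [1, 2, 5, 7, 9, 11]
10 → replaces 11 → [1, 2, 5, 7, 9, 10]
3 → replaces 5 → [1, 2, 3, 7, 9, 10]
6 → replaces 7 → [1, 2, 3, 6, 9, 10]
Six tails, so the longest non-decreasing subsequence has length 6 (e.g. 1, 4, 5, 7, 9, 12).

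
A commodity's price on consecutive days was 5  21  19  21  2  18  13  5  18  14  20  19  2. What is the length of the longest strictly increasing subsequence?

4

Track the smallest tail for each achievable length (strict):
5 → extends → [5]
21 → extends → [5, 21]
19 → replaces 21 → [5, 19]
21 → extends → [5, 19, 21]
2 → replaces 5 → [2, 19, 21]
18 → replaces 19 → [2, 18, 21]
13 → replaces 18 → [2, 13, 21]
5 → replaces 13 → [2, 5, 21]
18 → replaces 21 → [2, 5, 18]
14 → replaces 18 → [2, 5, 14]
20 → extends → [2, 5, 14, 20]
19 → replaces 20 → [2, 5, 14, 19]
2 → already a tail → [2, 5, 14, 19]
Four tails, so the longest strictly increasing subsequence has length 4 (e.g. 5, 13, 18, 20).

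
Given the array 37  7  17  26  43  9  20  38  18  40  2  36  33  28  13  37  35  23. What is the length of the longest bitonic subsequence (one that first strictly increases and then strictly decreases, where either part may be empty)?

inc[i] = longest strictly increasing subsequence ending at i; dec[i] = longest strictly decreasing subsequence starting at i:
i:      1  2  3  4  5  6  7  8  9 10 11 12 13 14 15 16 17 18
a[i]:  37  7 17 26 43  9 20 38 18 40  2 36 33 28 13 37 35 23
inc:    1  1  2  3  4  2  3  4  3  5  1  4  4  4  3  5  5  4
dec:    5  2  3  4  6  2  3  5  2  5  1  4  3  2  1  3  2  1
Best peak at i=5 (value 43): inc=4, dec=6, length 4+6−1 = 9.

9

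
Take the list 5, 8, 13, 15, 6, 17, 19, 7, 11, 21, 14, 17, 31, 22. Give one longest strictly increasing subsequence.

5, 8, 13, 15, 17, 19, 21, 31

Patience tails give the LIS length; then backtrack through the dp parents:
5 → extends → [5]
8 → extends → [5, 8]
13 → extends → [5, 8, 13]
15 → extends → [5, 8, 13, 15]
6 → replaces 8 → [5, 6, 13, 15]
17 → extends → [5, 6, 13, 15, 17]
19 → extends → [5, 6, 13, 15, 17, 19]
7 → replaces 13 → [5, 6, 7, 15, 17, 19]
11 → replaces 15 → [5, 6, 7, 11, 17, 19]
21 → extends → [5, 6, 7, 11, 17, 19, 21]
14 → replaces 17 → [5, 6, 7, 11, 14, 19, 21]
17 → replaces 19 → [5, 6, 7, 11, 14, 17, 21]
31 → extends → [5, 6, 7, 11, 14, 17, 21, 31]
22 → replaces 31 → [5, 6, 7, 11, 14, 17, 21, 22]
Length 8; one witness is 5, 8, 13, 15, 17, 19, 21, 31.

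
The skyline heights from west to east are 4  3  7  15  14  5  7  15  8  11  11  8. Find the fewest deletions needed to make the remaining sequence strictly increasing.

7

Fewest deletions = n − (longest strictly increasing subsequence).
i:      1  2  3  4  5  6  7  8  9 10 11 12
a[i]:   4  3  7 15 14  5  7 15  8 11 11  8
dp:     1  1  2  3  3  2  3  4  4  5  5  4
max dp = 5, so deletions = 12 − 5 = 7.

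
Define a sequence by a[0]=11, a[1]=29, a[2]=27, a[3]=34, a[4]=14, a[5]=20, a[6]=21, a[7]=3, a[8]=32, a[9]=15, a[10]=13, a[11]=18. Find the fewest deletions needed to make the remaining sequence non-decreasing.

Fewest deletions = n − (longest non-decreasing subsequence).
Patience tails:
11 → extends → [11]
29 → extends → [11, 29]
27 → replaces 29 → [11, 27]
34 → extends → [11, 27, 34]
14 → replaces 27 → [11, 14, 34]
20 → replaces 34 → [11, 14, 20]
21 → extends → [11, 14, 20, 21]
3 → replaces 11 → [3, 14, 20, 21]
32 → extends → [3, 14, 20, 21, 32]
15 → replaces 20 → [3, 14, 15, 21, 32]
13 → replaces 14 → [3, 13, 15, 21, 32]
18 → replaces 21 → [3, 13, 15, 18, 32]
Longest non-decreasing subsequence has length 5, so deletions = 12 − 5 = 7.

7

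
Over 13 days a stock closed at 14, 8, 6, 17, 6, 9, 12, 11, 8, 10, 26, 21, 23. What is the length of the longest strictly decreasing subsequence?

4

Negate each value so 'decreasing' becomes 'increasing', then run patience tails on the negated sequence:
-14 → extends → [-14]
-8 → extends → [-14, -8]
-6 → extends → [-14, -8, -6]
-17 → replaces -14 → [-17, -8, -6]
-6 → already a tail → [-17, -8, -6]
-9 → replaces -8 → [-17, -9, -6]
-12 → replaces -9 → [-17, -12, -6]
-11 → replaces -6 → [-17, -12, -11]
-8 → extends → [-17, -12, -11, -8]
-10 → replaces -8 → [-17, -12, -11, -10]
-26 → replaces -17 → [-26, -12, -11, -10]
-21 → replaces -12 → [-26, -21, -11, -10]
-23 → replaces -21 → [-26, -23, -11, -10]
Four tails, so the longest strictly decreasing subsequence of the original has length 4.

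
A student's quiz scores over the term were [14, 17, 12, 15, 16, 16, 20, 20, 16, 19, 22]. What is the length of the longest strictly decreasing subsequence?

Negate each value so 'decreasing' becomes 'increasing', then run patience tails on the negated sequence:
-14 → extends → [-14]
-17 → replaces -14 → [-17]
-12 → extends → [-17, -12]
-15 → replaces -12 → [-17, -15]
-16 → replaces -15 → [-17, -16]
-16 → already a tail → [-17, -16]
-20 → replaces -17 → [-20, -16]
-20 → already a tail → [-20, -16]
-16 → already a tail → [-20, -16]
-19 → replaces -16 → [-20, -19]
-22 → replaces -20 → [-22, -19]
Two tails, so the longest strictly decreasing subsequence of the original has length 2.

2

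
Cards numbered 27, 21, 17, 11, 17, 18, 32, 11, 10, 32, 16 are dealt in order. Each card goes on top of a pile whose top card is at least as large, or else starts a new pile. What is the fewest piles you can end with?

4

Place each on the leftmost legal pile:
27 → new pile 1 (tops now [27])
21 → pile 1 (tops now [21])
17 → pile 1 (tops now [17])
11 → pile 1 (tops now [11])
17 → new pile 2 (tops now [11, 17])
18 → new pile 3 (tops now [11, 17, 18])
32 → new pile 4 (tops now [11, 17, 18, 32])
11 → pile 1 (tops now [11, 17, 18, 32])
10 → pile 1 (tops now [10, 17, 18, 32])
32 → pile 4 (tops now [10, 17, 18, 32])
16 → pile 2 (tops now [10, 16, 18, 32])
Four piles.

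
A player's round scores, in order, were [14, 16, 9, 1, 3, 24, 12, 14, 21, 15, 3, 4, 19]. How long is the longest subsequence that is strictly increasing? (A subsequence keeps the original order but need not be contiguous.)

Track the smallest tail for each achievable length (strict):
14 → extends → [14]
16 → extends → [14, 16]
9 → replaces 14 → [9, 16]
1 → replaces 9 → [1, 16]
3 → replaces 16 → [1, 3]
24 → extends → [1, 3, 24]
12 → replaces 24 → [1, 3, 12]
14 → extends → [1, 3, 12, 14]
21 → extends → [1, 3, 12, 14, 21]
15 → replaces 21 → [1, 3, 12, 14, 15]
3 → already a tail → [1, 3, 12, 14, 15]
4 → replaces 12 → [1, 3, 4, 14, 15]
19 → extends → [1, 3, 4, 14, 15, 19]
Six tails, so the longest strictly increasing subsequence has length 6 (e.g. 1, 3, 12, 14, 15, 19).

6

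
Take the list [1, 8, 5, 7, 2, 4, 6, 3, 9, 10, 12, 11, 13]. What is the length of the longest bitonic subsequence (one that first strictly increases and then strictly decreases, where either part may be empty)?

inc[i] = longest strictly increasing subsequence ending at i; dec[i] = longest strictly decreasing subsequence starting at i:
i:      1  2  3  4  5  6  7  8  9 10 11 12 13
a[i]:   1  8  5  7  2  4  6  3  9 10 12 11 13
inc:    1  2  2  3  2  3  4  3  5  6  7  7  8
dec:    1  4  3  3  1  2  2  1  1  1  2  1  1
Best peak at i=11 (value 12): inc=7, dec=2, length 7+2−1 = 8.

8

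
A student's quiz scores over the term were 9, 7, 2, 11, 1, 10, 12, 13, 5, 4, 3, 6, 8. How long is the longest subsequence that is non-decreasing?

4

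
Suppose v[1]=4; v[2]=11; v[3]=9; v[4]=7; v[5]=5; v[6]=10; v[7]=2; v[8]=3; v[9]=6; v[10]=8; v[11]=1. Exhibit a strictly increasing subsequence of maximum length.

Patience tails give the LIS length; then backtrack through the dp parents:
4 → extends → [4]
11 → extends → [4, 11]
9 → replaces 11 → [4, 9]
7 → replaces 9 → [4, 7]
5 → replaces 7 → [4, 5]
10 → extends → [4, 5, 10]
2 → replaces 4 → [2, 5, 10]
3 → replaces 5 → [2, 3, 10]
6 → replaces 10 → [2, 3, 6]
8 → extends → [2, 3, 6, 8]
1 → replaces 2 → [1, 3, 6, 8]
Length 4; one witness is 4, 5, 6, 8.

4, 5, 6, 8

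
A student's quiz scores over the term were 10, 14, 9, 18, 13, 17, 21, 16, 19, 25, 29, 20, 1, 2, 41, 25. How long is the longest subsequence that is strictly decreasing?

Negate each value so 'decreasing' becomes 'increasing', then run patience tails on the negated sequence:
-10 → extends → [-10]
-14 → replaces -10 → [-14]
-9 → extends → [-14, -9]
-18 → replaces -14 → [-18, -9]
-13 → replaces -9 → [-18, -13]
-17 → replaces -13 → [-18, -17]
-21 → replaces -18 → [-21, -17]
-16 → extends → [-21, -17, -16]
-19 → replaces -17 → [-21, -19, -16]
-25 → replaces -21 → [-25, -19, -16]
-29 → replaces -25 → [-29, -19, -16]
-20 → replaces -19 → [-29, -20, -16]
-1 → extends → [-29, -20, -16, -1]
-2 → replaces -1 → [-29, -20, -16, -2]
-41 → replaces -29 → [-41, -20, -16, -2]
-25 → replaces -20 → [-41, -25, -16, -2]
Four tails, so the longest strictly decreasing subsequence of the original has length 4.

4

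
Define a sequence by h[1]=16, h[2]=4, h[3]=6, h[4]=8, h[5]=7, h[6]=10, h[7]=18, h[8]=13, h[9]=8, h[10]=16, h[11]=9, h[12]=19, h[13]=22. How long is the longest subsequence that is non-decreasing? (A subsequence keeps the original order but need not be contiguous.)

Track the smallest tail for each achievable length (allowing ties):
16 → extends → [16]
4 → replaces 16 → [4]
6 → extends → [4, 6]
8 → extends → [4, 6, 8]
7 → replaces 8 → [4, 6, 7]
10 → extends → [4, 6, 7, 10]
18 → extends → [4, 6, 7, 10, 18]
13 → replaces 18 → [4, 6, 7, 10, 13]
8 → replaces 10 → [4, 6, 7, 8, 13]
16 → extends → [4, 6, 7, 8, 13, 16]
9 → replaces 13 → [4, 6, 7, 8, 9, 16]
19 → extends → [4, 6, 7, 8, 9, 16, 19]
22 → extends → [4, 6, 7, 8, 9, 16, 19, 22]
Eight tails, so the longest non-decreasing subsequence has length 8 (e.g. 4, 6, 8, 10, 13, 16, 19, 22).

8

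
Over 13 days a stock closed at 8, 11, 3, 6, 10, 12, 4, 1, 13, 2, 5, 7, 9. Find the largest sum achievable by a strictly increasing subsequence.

Let S[i] be the best sum of a strictly increasing subsequence ending at i:
i:      1  2  3  4  5  6  7  8  9 10 11 12 13
a[i]:   8 11  3  6 10 12  4  1 13  2  5  7  9
S:      8 19  3  9 19 31  7  1 44  3 12 19 28
Maximum is 44 (e.g. 3 + 6 + 10 + 12 + 13).

44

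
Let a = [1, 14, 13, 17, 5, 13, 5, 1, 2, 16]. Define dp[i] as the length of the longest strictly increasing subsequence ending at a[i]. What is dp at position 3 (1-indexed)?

dp[i] = 1 + max{dp[j] : j<i, a[j]<a[i]} (or 1 if no such j):
i:      1  2  3  4  5  6  7  8  9 10
a[i]:   1 14 13 17  5 13  5  1  2 16
dp:     1  2  2  3  2  3  2  1  2  4
At index 3 the value is 2.

2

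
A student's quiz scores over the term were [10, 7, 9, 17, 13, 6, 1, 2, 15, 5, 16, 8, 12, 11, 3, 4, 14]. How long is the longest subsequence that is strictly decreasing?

Negate each value so 'decreasing' becomes 'increasing', then run patience tails on the negated sequence:
-10 → extends → [-10]
-7 → extends → [-10, -7]
-9 → replaces -7 → [-10, -9]
-17 → replaces -10 → [-17, -9]
-13 → replaces -9 → [-17, -13]
-6 → extends → [-17, -13, -6]
-1 → extends → [-17, -13, -6, -1]
-2 → replaces -1 → [-17, -13, -6, -2]
-15 → replaces -13 → [-17, -15, -6, -2]
-5 → replaces -2 → [-17, -15, -6, -5]
-16 → replaces -15 → [-17, -16, -6, -5]
-8 → replaces -6 → [-17, -16, -8, -5]
-12 → replaces -8 → [-17, -16, -12, -5]
-11 → replaces -5 → [-17, -16, -12, -11]
-3 → extends → [-17, -16, -12, -11, -3]
-4 → replaces -3 → [-17, -16, -12, -11, -4]
-14 → replaces -12 → [-17, -16, -14, -11, -4]
Five tails, so the longest strictly decreasing subsequence of the original has length 5.

5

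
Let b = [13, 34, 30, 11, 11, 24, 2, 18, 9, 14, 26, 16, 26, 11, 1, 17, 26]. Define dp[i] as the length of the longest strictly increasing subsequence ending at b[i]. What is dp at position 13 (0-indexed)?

3

dp[i] = 1 + max{dp[j] : j<i, b[j]<b[i]} (or 1 if no such j):
i:      0  1  2  3  4  5  6  7  8  9 10 11 12 13 14 15 16
b[i]:  13 34 30 11 11 24  2 18  9 14 26 16 26 11  1 17 26
dp:     1  2  2  1  1  2  1  2  2  3  4  4  5  3  1  5  6
At index 13 the value is 3.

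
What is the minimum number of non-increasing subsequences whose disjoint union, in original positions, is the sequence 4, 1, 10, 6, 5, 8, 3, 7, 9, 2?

Place each on the leftmost legal pile:
4 → new pile 1 (tops now [4])
1 → pile 1 (tops now [1])
10 → new pile 2 (tops now [1, 10])
6 → pile 2 (tops now [1, 6])
5 → pile 2 (tops now [1, 5])
8 → new pile 3 (tops now [1, 5, 8])
3 → pile 2 (tops now [1, 3, 8])
7 → pile 3 (tops now [1, 3, 7])
9 → new pile 4 (tops now [1, 3, 7, 9])
2 → pile 2 (tops now [1, 2, 7, 9])
Four piles.

4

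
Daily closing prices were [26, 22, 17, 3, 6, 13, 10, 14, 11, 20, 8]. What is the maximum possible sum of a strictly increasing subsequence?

56

Let S[i] be the best sum of a strictly increasing subsequence ending at i:
i:      1  2  3  4  5  6  7  8  9 10 11
a[i]:  26 22 17  3  6 13 10 14 11 20  8
S:     26 22 17  3  9 22 19 36 30 56 17
Maximum is 56 (e.g. 3 + 6 + 13 + 14 + 20).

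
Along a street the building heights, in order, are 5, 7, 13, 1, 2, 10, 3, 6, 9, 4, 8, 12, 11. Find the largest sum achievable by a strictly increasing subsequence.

34

Let S[i] be the best sum of a strictly increasing subsequence ending at i:
i:      1  2  3  4  5  6  7  8  9 10 11 12 13
a[i]:   5  7 13  1  2 10  3  6  9  4  8 12 11
S:      5 12 25  1  3 22  6 12 21 10 20 34 33
Maximum is 34 (e.g. 5 + 7 + 10 + 12).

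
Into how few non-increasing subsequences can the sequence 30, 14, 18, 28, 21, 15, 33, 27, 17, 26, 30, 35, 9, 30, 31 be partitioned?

6

The minimum number of non-increasing subsequences covering a sequence equals the length of its longest strictly increasing subsequence.
LIS length is 6 (e.g. 14, 18, 21, 27, 30, 35), so 6 piles are needed.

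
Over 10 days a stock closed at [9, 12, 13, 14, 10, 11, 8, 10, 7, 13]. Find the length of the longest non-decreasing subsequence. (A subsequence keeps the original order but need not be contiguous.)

4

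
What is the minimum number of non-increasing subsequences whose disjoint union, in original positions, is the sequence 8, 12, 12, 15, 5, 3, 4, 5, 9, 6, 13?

5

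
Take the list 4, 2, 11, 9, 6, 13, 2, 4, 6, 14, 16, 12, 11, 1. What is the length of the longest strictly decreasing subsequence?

5

Negate each value so 'decreasing' becomes 'increasing', then run patience tails on the negated sequence:
-4 → extends → [-4]
-2 → extends → [-4, -2]
-11 → replaces -4 → [-11, -2]
-9 → replaces -2 → [-11, -9]
-6 → extends → [-11, -9, -6]
-13 → replaces -11 → [-13, -9, -6]
-2 → extends → [-13, -9, -6, -2]
-4 → replaces -2 → [-13, -9, -6, -4]
-6 → already a tail → [-13, -9, -6, -4]
-14 → replaces -13 → [-14, -9, -6, -4]
-16 → replaces -14 → [-16, -9, -6, -4]
-12 → replaces -9 → [-16, -12, -6, -4]
-11 → replaces -6 → [-16, -12, -11, -4]
-1 → extends → [-16, -12, -11, -4, -1]
Five tails, so the longest strictly decreasing subsequence of the original has length 5.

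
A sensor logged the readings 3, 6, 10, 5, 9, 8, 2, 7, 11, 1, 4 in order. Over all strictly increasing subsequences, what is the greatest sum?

30

Let S[i] be the best sum of a strictly increasing subsequence ending at i:
i:      1  2  3  4  5  6  7  8  9 10 11
a[i]:   3  6 10  5  9  8  2  7 11  1  4
S:      3  9 19  8 18 17  2 16 30  1  7
Maximum is 30 (e.g. 3 + 6 + 10 + 11).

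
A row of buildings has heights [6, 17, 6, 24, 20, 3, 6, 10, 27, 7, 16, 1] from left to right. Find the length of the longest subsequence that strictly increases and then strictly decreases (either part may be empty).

7

inc[i] = longest strictly increasing subsequence ending at i; dec[i] = longest strictly decreasing subsequence starting at i:
i:      1  2  3  4  5  6  7  8  9 10 11 12
a[i]:   6 17  6 24 20  3  6 10 27  7 16  1
inc:    1  2  1  3  3  1  2  3  4  3  4  1
dec:    3  4  3  5  4  2  2  3  3  2  2  1
Best peak at i=4 (value 24): inc=3, dec=5, length 3+5−1 = 7.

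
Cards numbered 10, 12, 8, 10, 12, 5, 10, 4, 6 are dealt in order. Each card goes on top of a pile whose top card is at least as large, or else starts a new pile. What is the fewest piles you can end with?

3

Place each on the leftmost legal pile:
10 → new pile 1 (tops now [10])
12 → new pile 2 (tops now [10, 12])
8 → pile 1 (tops now [8, 12])
10 → pile 2 (tops now [8, 10])
12 → new pile 3 (tops now [8, 10, 12])
5 → pile 1 (tops now [5, 10, 12])
10 → pile 2 (tops now [5, 10, 12])
4 → pile 1 (tops now [4, 10, 12])
6 → pile 2 (tops now [4, 6, 12])
Three piles.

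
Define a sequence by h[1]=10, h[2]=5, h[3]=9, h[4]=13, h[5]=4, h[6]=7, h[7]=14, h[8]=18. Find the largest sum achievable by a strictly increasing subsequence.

Let S[i] be the best sum of a strictly increasing subsequence ending at i:
i:      1  2  3  4  5  6  7  8
h[i]:  10  5  9 13  4  7 14 18
S:     10  5 14 27  4 12 41 59
Maximum is 59 (e.g. 5 + 9 + 13 + 14 + 18).

59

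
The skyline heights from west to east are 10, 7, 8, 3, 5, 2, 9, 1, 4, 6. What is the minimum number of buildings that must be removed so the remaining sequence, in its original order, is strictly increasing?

7

Fewest deletions = n − (longest strictly increasing subsequence).
Patience tails:
10 → extends → [10]
7 → replaces 10 → [7]
8 → extends → [7, 8]
3 → replaces 7 → [3, 8]
5 → replaces 8 → [3, 5]
2 → replaces 3 → [2, 5]
9 → extends → [2, 5, 9]
1 → replaces 2 → [1, 5, 9]
4 → replaces 5 → [1, 4, 9]
6 → replaces 9 → [1, 4, 6]
Longest strictly increasing subsequence has length 3, so deletions = 10 − 3 = 7.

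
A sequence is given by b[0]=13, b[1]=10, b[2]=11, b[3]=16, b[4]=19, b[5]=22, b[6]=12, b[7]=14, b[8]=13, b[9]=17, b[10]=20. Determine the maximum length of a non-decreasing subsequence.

6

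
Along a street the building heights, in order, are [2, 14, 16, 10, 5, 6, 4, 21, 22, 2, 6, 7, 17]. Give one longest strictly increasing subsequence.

2, 14, 16, 21, 22

Patience tails give the LIS length; then backtrack through the dp parents:
2 → extends → [2]
14 → extends → [2, 14]
16 → extends → [2, 14, 16]
10 → replaces 14 → [2, 10, 16]
5 → replaces 10 → [2, 5, 16]
6 → replaces 16 → [2, 5, 6]
4 → replaces 5 → [2, 4, 6]
21 → extends → [2, 4, 6, 21]
22 → extends → [2, 4, 6, 21, 22]
2 → already a tail → [2, 4, 6, 21, 22]
6 → already a tail → [2, 4, 6, 21, 22]
7 → replaces 21 → [2, 4, 6, 7, 22]
17 → replaces 22 → [2, 4, 6, 7, 17]
Length 5; one witness is 2, 14, 16, 21, 22.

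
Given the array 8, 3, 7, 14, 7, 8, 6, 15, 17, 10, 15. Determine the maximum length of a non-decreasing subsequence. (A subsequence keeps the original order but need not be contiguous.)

6

Track the smallest tail for each achievable length (allowing ties):
8 → extends → [8]
3 → replaces 8 → [3]
7 → extends → [3, 7]
14 → extends → [3, 7, 14]
7 → replaces 14 → [3, 7, 7]
8 → extends → [3, 7, 7, 8]
6 → replaces 7 → [3, 6, 7, 8]
15 → extends → [3, 6, 7, 8, 15]
17 → extends → [3, 6, 7, 8, 15, 17]
10 → replaces 15 → [3, 6, 7, 8, 10, 17]
15 → replaces 17 → [3, 6, 7, 8, 10, 15]
Six tails, so the longest non-decreasing subsequence has length 6 (e.g. 3, 7, 7, 8, 15, 17).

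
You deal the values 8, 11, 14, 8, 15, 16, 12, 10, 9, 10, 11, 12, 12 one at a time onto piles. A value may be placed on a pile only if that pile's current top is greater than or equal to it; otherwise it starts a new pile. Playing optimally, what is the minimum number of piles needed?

5

Place each on the leftmost legal pile:
8 → new pile 1 (tops now [8])
11 → new pile 2 (tops now [8, 11])
14 → new pile 3 (tops now [8, 11, 14])
8 → pile 1 (tops now [8, 11, 14])
15 → new pile 4 (tops now [8, 11, 14, 15])
16 → new pile 5 (tops now [8, 11, 14, 15, 16])
12 → pile 3 (tops now [8, 11, 12, 15, 16])
10 → pile 2 (tops now [8, 10, 12, 15, 16])
9 → pile 2 (tops now [8, 9, 12, 15, 16])
10 → pile 3 (tops now [8, 9, 10, 15, 16])
11 → pile 4 (tops now [8, 9, 10, 11, 16])
12 → pile 5 (tops now [8, 9, 10, 11, 12])
12 → pile 5 (tops now [8, 9, 10, 11, 12])
Five piles.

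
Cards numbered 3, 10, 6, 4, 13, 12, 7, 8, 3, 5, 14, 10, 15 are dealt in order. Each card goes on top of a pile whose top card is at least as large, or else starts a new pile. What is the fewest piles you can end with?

6

The minimum number of non-increasing subsequences covering a sequence equals the length of its longest strictly increasing subsequence.
LIS length is 6 (e.g. 3, 6, 7, 8, 14, 15), so 6 piles are needed.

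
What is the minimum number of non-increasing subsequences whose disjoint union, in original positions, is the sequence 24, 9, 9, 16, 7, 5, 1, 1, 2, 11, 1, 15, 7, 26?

5

The minimum number of non-increasing subsequences covering a sequence equals the length of its longest strictly increasing subsequence.
LIS length is 5 (e.g. 1, 2, 11, 15, 26), so 5 piles are needed.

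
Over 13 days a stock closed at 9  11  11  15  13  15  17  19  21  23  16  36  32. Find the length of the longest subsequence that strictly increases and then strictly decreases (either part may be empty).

inc[i] = longest strictly increasing subsequence ending at i; dec[i] = longest strictly decreasing subsequence starting at i:
i:      1  2  3  4  5  6  7  8  9 10 11 12 13
a[i]:   9 11 11 15 13 15 17 19 21 23 16 36 32
inc:    1  2  2  3  3  4  5  6  7  8  5  9  9
dec:    1  1  1  2  1  1  2  2  2  2  1  2  1
Best peak at i=12 (value 36): inc=9, dec=2, length 9+2−1 = 10.

10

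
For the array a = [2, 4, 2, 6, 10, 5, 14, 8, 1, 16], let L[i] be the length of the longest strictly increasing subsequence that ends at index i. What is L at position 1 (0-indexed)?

2

dp[i] = 1 + max{dp[j] : j<i, a[j]<a[i]} (or 1 if no such j):
i:      0  1  2  3  4  5  6  7  8  9
a[i]:   2  4  2  6 10  5 14  8  1 16
dp:     1  2  1  3  4  3  5  4  1  6
At index 1 the value is 2.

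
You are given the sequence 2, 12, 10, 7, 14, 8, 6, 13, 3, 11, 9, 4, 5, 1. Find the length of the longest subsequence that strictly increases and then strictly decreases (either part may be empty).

8

inc[i] = longest strictly increasing subsequence ending at i; dec[i] = longest strictly decreasing subsequence starting at i:
i:      1  2  3  4  5  6  7  8  9 10 11 12 13 14
a[i]:   2 12 10  7 14  8  6 13  3 11  9  4  5  1
inc:    1  2  2  2  3  3  2  4  2  4  4  3  4  1
dec:    2  6  5  4  6  4  3  5  2  4  3  2  2  1
Best peak at i=5 (value 14): inc=3, dec=6, length 3+6−1 = 8.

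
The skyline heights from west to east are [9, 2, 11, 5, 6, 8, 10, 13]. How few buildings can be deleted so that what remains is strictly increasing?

2

Fewest deletions = n − (longest strictly increasing subsequence).
Patience tails:
9 → extends → [9]
2 → replaces 9 → [2]
11 → extends → [2, 11]
5 → replaces 11 → [2, 5]
6 → extends → [2, 5, 6]
8 → extends → [2, 5, 6, 8]
10 → extends → [2, 5, 6, 8, 10]
13 → extends → [2, 5, 6, 8, 10, 13]
Longest strictly increasing subsequence has length 6, so deletions = 8 − 6 = 2.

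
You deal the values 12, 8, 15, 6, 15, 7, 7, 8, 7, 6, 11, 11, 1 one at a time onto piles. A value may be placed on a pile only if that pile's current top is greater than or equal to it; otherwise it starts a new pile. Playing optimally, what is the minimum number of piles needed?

4

Place each on the leftmost legal pile:
12 → new pile 1 (tops now [12])
8 → pile 1 (tops now [8])
15 → new pile 2 (tops now [8, 15])
6 → pile 1 (tops now [6, 15])
15 → pile 2 (tops now [6, 15])
7 → pile 2 (tops now [6, 7])
7 → pile 2 (tops now [6, 7])
8 → new pile 3 (tops now [6, 7, 8])
7 → pile 2 (tops now [6, 7, 8])
6 → pile 1 (tops now [6, 7, 8])
11 → new pile 4 (tops now [6, 7, 8, 11])
11 → pile 4 (tops now [6, 7, 8, 11])
1 → pile 1 (tops now [1, 7, 8, 11])
Four piles.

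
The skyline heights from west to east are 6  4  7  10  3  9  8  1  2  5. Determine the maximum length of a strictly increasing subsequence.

3

Let dp[i] be the length of the longest such subsequence ending at index i:
i:      1  2  3  4  5  6  7  8  9 10
a[i]:   6  4  7 10  3  9  8  1  2  5
dp:     1  1  2  3  1  3  3  1  2  3
Maximum dp value is 3.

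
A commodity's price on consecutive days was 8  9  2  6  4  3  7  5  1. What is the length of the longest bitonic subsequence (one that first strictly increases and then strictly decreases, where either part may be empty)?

6

inc[i] = longest strictly increasing subsequence ending at i; dec[i] = longest strictly decreasing subsequence starting at i:
i:     1 2 3 4 5 6 7 8 9
a[i]:  8 9 2 6 4 3 7 5 1
inc:   1 2 1 2 2 2 3 3 1
dec:   5 5 2 4 3 2 3 2 1
Best peak at i=2 (value 9): inc=2, dec=5, length 2+5−1 = 6.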